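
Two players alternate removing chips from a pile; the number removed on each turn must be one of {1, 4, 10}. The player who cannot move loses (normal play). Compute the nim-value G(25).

G(0) = 0
G(1) = mex{0} = 1
G(2) = mex{1} = 0
G(3) = mex{0} = 1
G(4) = mex{1,0} = 2
G(5) = mex{2,1} = 0
G(6) = mex{0,0} = 1
G(7) = mex{1,1} = 0
G(8) = mex{0,2} = 1
G(9) = mex{1,0} = 2
G(10) = mex{2,1,0} = 3
G(11) = mex{3,0,1} = 2
G(12) = mex{2,1,0} = 3
G(13) = mex{3,2,1} = 0
G(14) = mex{0,3,2} = 1
G(15) = mex{1,2,0} = 3
G(16) = mex{3,3,1} = 0
G(17) = mex{0,0,0} = 1
G(18) = mex{1,1,1} = 0
G(19) = mex{0,3,2} = 1
G(20) = mex{1,0,3} = 2
G(21) = mex{2,1,2} = 0
G(22) = mex{0,0,3} = 1
G(23) = mex{1,1,0} = 2
G(24) = mex{2,2,1} = 0
G(25) = mex{0,0,3} = 1

1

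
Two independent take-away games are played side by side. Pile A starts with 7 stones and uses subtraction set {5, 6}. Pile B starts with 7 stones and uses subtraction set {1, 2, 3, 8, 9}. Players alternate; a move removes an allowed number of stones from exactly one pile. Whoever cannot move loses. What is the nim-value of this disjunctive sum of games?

2

Pile A, S = {5, 6}:
n : 0 1 2 3 4 5 6 7
G : 0 0 0 0 0 1 1 1
G_A(7) = 1.
Pile B, S = {1, 2, 3, 8, 9}:
n : 0 1 2 3 4 5 6 7
G : 0 1 2 3 0 1 2 3
G_B(7) = 3.
Combined Grundy value = 1 ⊕ 3 = 2.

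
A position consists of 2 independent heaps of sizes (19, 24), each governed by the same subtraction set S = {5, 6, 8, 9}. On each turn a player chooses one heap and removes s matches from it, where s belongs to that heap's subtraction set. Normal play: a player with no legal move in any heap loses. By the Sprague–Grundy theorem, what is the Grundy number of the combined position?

All heaps use S = {5, 6, 8, 9}:
G(0) = 0
G(1) = mex{} = 0
G(2) = mex{} = 0
G(3) = mex{} = 0
G(4) = mex{} = 0
G(5) = mex{0} = 1
G(6) = mex{0,0} = 1
G(7) = mex{0,0} = 1
G(8) = mex{0,0,0} = 1
G(9) = mex{0,0,0,0} = 1
G(10) = mex{1,0,0,0} = 2
G(11) = mex{1,1,0,0} = 2
G(12) = mex{1,1,0,0} = 2
G(13) = mex{1,1,1,0} = 2
G(14) = mex{1,1,1,1} = 0
G(15) = mex{2,1,1,1} = 0
G(16) = mex{2,2,1,1} = 0
G(17) = mex{2,2,1,1} = 0
G(18) = mex{2,2,2,1} = 0
G(19) = mex{0,2,2,2} = 1
G(20) = mex{0,0,2,2} = 1
G(21) = mex{0,0,2,2} = 1
G(22) = mex{0,0,0,2} = 1
G(23) = mex{0,0,0,0} = 1
G(24) = mex{1,0,0,0} = 2
Heap A: G(19) = 1.
Heap B: G(24) = 2.
Combined Grundy value = 1 ⊕ 2 = 3.

3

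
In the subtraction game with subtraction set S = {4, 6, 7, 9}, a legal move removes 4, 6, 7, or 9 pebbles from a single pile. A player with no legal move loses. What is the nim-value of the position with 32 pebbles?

G(0) = 0
G(1) = mex{} = 0
G(2) = mex{} = 0
G(3) = mex{} = 0
G(4) = mex{0} = 1
G(5) = mex{0} = 1
G(6) = mex{0,0} = 1
G(7) = mex{0,0,0} = 1
G(8) = mex{1,0,0} = 2
G(9) = mex{1,0,0,0} = 2
G(10) = mex{1,1,0,0} = 2
G(11) = mex{1,1,1,0} = 2
G(12) = mex{2,1,1,0} = 3
G(13) = mex{2,1,1,1} = 0
G(14) = mex{2,2,1,1} = 0
G(15) = mex{2,2,2,1} = 0
G(16) = mex{3,2,2,1} = 0
G(17) = mex{0,2,2,2} = 1
G(18) = mex{0,3,2,2} = 1
G(19) = mex{0,0,3,2} = 1
G(20) = mex{0,0,0,2} = 1
G(21) = mex{1,0,0,3} = 2
G(22) = mex{1,0,0,0} = 2
G(23) = mex{1,1,0,0} = 2
G(24) = mex{1,1,1,0} = 2
G(25) = mex{2,1,1,0} = 3
G(26) = mex{2,1,1,1} = 0
G(27) = mex{2,2,1,1} = 0
G(28) = mex{2,2,2,1} = 0
G(29) = mex{3,2,2,1} = 0
G(30) = mex{0,2,2,2} = 1
G(31) = mex{0,3,2,2} = 1
G(32) = mex{0,0,3,2} = 1

1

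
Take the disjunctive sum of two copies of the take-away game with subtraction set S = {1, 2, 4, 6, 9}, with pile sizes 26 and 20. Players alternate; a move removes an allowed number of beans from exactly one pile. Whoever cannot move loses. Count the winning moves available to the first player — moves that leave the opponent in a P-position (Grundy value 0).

4

All piles use S = {1, 2, 4, 6, 9}:
G(0) = 0
G(1) = mex{0} = 1
G(2) = mex{1,0} = 2
G(3) = mex{2,1} = 0
G(4) = mex{0,2,0} = 1
G(5) = mex{1,0,1} = 2
G(6) = mex{2,1,2,0} = 3
G(7) = mex{3,2,0,1} = 4
G(8) = mex{4,3,1,2} = 0
G(9) = mex{0,4,2,0,0} = 1
G(10) = mex{1,0,3,1,1} = 2
G(11) = mex{2,1,4,2,2} = 0
G(12) = mex{0,2,0,3,0} = 1
G(13) = mex{1,0,1,4,1} = 2
G(14) = mex{2,1,2,0,2} = 3
G(15) = mex{3,2,0,1,3} = 4
G(16) = mex{4,3,1,2,4} = 0
G(17) = mex{0,4,2,0,0} = 1
G(18) = mex{1,0,3,1,1} = 2
G(19) = mex{2,1,4,2,2} = 0
G(20) = mex{0,2,0,3,0} = 1
G(21) = mex{1,0,1,4,1} = 2
G(22) = mex{2,1,2,0,2} = 3
G(23) = mex{3,2,0,1,3} = 4
G(24) = mex{4,3,1,2,4} = 0
G(25) = mex{0,4,2,0,0} = 1
G(26) = mex{1,0,3,1,1} = 2
Pile A: G(26) = 2.
Pile B: G(20) = 1.
Combined Grundy value = 2 ⊕ 1 = 3.
A winning move leaves total XOR = 0, i.e. changes one component's Grundy value g to g ⊕ X where X is the current total.
Pile A: need g' = 2⊕3 = 1. Options: 26−1→G=1, 26−2→G=0, 26−4→G=3, 26−6→G=1, 26−9→G=1. Hits: 3.
Pile B: need g' = 1⊕3 = 2. Options: 20−1→G=0, 20−2→G=2, 20−4→G=0, 20−6→G=3, 20−9→G=0. Hits: 1.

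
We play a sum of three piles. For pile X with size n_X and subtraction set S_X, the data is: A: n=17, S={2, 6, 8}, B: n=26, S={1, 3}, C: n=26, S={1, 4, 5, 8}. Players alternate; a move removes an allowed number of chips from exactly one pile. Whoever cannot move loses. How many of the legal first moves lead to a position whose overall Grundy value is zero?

1

Pile A, S = {2, 6, 8}:
G(0) = 0
G(1) = mex{} = 0
G(2) = mex{0} = 1
G(3) = mex{0} = 1
G(4) = mex{1} = 0
G(5) = mex{1} = 0
G(6) = mex{0,0} = 1
G(7) = mex{0,0} = 1
G(8) = mex{1,1,0} = 2
G(9) = mex{1,1,0} = 2
G(10) = mex{2,0,1} = 3
G(11) = mex{2,0,1} = 3
G(12) = mex{3,1,0} = 2
G(13) = mex{3,1,0} = 2
G(14) = mex{2,2,1} = 0
G(15) = mex{2,2,1} = 0
G(16) = mex{0,3,2} = 1
G(17) = mex{0,3,2} = 1
G_A(17) = 1.
Pile B, S = {1, 3}:
n :  0  1  2  3  4  5  6  7  8  9 10 11 12 13 14 15 16 17 18 19 20 21 22 23 24 25 26
G :  0  1  0  1  0  1  0  1  0  1  0  1  0  1  0  1  0  1  0  1  0  1  0  1  0  1  0
G_B(26) = 0.
Pile C, S = {1, 4, 5, 8}:
G(0) = 0
G(1) = mex{0} = 1
G(2) = mex{1} = 0
G(3) = mex{0} = 1
G(4) = mex{1,0} = 2
G(5) = mex{2,1,0} = 3
G(6) = mex{3,0,1} = 2
G(7) = mex{2,1,0} = 3
G(8) = mex{3,2,1,0} = 4
G(9) = mex{4,3,2,1} = 0
G(10) = mex{0,2,3,0} = 1
G(11) = mex{1,3,2,1} = 0
G(12) = mex{0,4,3,2} = 1
G(13) = mex{1,0,4,3} = 2
G(14) = mex{2,1,0,2} = 3
G(15) = mex{3,0,1,3} = 2
G(16) = mex{2,1,0,4} = 3
G(17) = mex{3,2,1,0} = 4
G(18) = mex{4,3,2,1} = 0
G(19) = mex{0,2,3,0} = 1
G(20) = mex{1,3,2,1} = 0
G(21) = mex{0,4,3,2} = 1
G(22) = mex{1,0,4,3} = 2
G(23) = mex{2,1,0,2} = 3
G(24) = mex{3,0,1,3} = 2
G(25) = mex{2,1,0,4} = 3
G(26) = mex{3,2,1,0} = 4
G_C(26) = 4.
Combined Grundy value = 1 ⊕ 0 ⊕ 4 = 5.
A winning move leaves total XOR = 0, i.e. changes one component's Grundy value g to g ⊕ X where X is the current total.
Pile A: need g' = 1⊕5 = 4. Options: 17−2→G=0, 17−6→G=3, 17−8→G=2. Hits: 0.
Pile B: need g' = 0⊕5 = 5. Options: 26−1→G=1, 26−3→G=1. Hits: 0.
Pile C: need g' = 4⊕5 = 1. Options: 26−1→G=3, 26−4→G=2, 26−5→G=1, 26−8→G=0. Hits: 1.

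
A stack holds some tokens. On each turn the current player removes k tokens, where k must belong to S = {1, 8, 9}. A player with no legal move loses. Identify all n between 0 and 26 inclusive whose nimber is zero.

n :  0  1  2  3  4  5  6  7  8  9 10 11 12 13 14 15 16 17 18 19 20 21 22 23 24 25 26
G :  0  1  0  1  0  1  0  1  2  3  2  3  2  3  2  3  0  1  0  1  0  1  0  1  2  3  2
P-positions are exactly the n with G(n) = 0.

0, 2, 4, 6, 16, 18, 20, 22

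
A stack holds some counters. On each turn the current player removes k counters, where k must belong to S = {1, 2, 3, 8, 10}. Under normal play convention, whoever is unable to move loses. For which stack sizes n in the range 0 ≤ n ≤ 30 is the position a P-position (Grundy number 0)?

0, 4, 9, 13, 18, 22, 27

G(0) = 0
G(1) = mex{0} = 1
G(2) = mex{1,0} = 2
G(3) = mex{2,1,0} = 3
G(4) = mex{3,2,1} = 0
G(5) = mex{0,3,2} = 1
G(6) = mex{1,0,3} = 2
G(7) = mex{2,1,0} = 3
G(8) = mex{3,2,1,0} = 4
G(9) = mex{4,3,2,1} = 0
G(10) = mex{0,4,3,2,0} = 1
G(11) = mex{1,0,4,3,1} = 2
G(12) = mex{2,1,0,0,2} = 3
G(13) = mex{3,2,1,1,3} = 0
G(14) = mex{0,3,2,2,0} = 1
G(15) = mex{1,0,3,3,1} = 2
G(16) = mex{2,1,0,4,2} = 3
G(17) = mex{3,2,1,0,3} = 4
G(18) = mex{4,3,2,1,4} = 0
G(19) = mex{0,4,3,2,0} = 1
G(20) = mex{1,0,4,3,1} = 2
G(21) = mex{2,1,0,0,2} = 3
G(22) = mex{3,2,1,1,3} = 0
G(23) = mex{0,3,2,2,0} = 1
G(24) = mex{1,0,3,3,1} = 2
G(25) = mex{2,1,0,4,2} = 3
G(26) = mex{3,2,1,0,3} = 4
G(27) = mex{4,3,2,1,4} = 0
G(28) = mex{0,4,3,2,0} = 1
G(29) = mex{1,0,4,3,1} = 2
G(30) = mex{2,1,0,0,2} = 3
P-positions are exactly the n with G(n) = 0.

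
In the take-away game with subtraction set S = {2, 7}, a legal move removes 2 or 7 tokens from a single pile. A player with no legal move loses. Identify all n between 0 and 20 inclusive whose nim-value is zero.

G(0) = 0
G(1) = mex{} = 0
G(2) = mex{0} = 1
G(3) = mex{0} = 1
G(4) = mex{1} = 0
G(5) = mex{1} = 0
G(6) = mex{0} = 1
G(7) = mex{0,0} = 1
G(8) = mex{1,0} = 2
G(9) = mex{1,1} = 0
G(10) = mex{2,1} = 0
G(11) = mex{0,0} = 1
G(12) = mex{0,0} = 1
G(13) = mex{1,1} = 0
G(14) = mex{1,1} = 0
G(15) = mex{0,2} = 1
G(16) = mex{0,0} = 1
G(17) = mex{1,0} = 2
G(18) = mex{1,1} = 0
G(19) = mex{2,1} = 0
G(20) = mex{0,0} = 1
P-positions are exactly the n with G(n) = 0.

0, 1, 4, 5, 9, 10, 13, 14, 18, 19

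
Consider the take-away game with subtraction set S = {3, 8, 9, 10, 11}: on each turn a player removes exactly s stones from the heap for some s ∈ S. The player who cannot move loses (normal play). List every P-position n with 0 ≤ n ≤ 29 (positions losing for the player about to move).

G(0) = 0
G(1) = mex{} = 0
G(2) = mex{} = 0
G(3) = mex{0} = 1
G(4) = mex{0} = 1
G(5) = mex{0} = 1
G(6) = mex{1} = 0
G(7) = mex{1} = 0
G(8) = mex{1,0} = 2
G(9) = mex{0,0,0} = 1
G(10) = mex{0,0,0,0} = 1
G(11) = mex{2,1,0,0,0} = 3
G(12) = mex{1,1,1,0,0} = 2
G(13) = mex{1,1,1,1,0} = 2
G(14) = mex{3,0,1,1,1} = 2
G(15) = mex{2,0,0,1,1} = 3
G(16) = mex{2,2,0,0,1} = 3
G(17) = mex{2,1,2,0,0} = 3
G(18) = mex{3,1,1,2,0} = 4
G(19) = mex{3,3,1,1,2} = 0
G(20) = mex{3,2,3,1,1} = 0
G(21) = mex{4,2,2,3,1} = 0
G(22) = mex{0,2,2,2,3} = 1
G(23) = mex{0,3,2,2,2} = 1
G(24) = mex{0,3,3,2,2} = 1
G(25) = mex{1,3,3,3,2} = 0
G(26) = mex{1,4,3,3,3} = 0
G(27) = mex{1,0,4,3,3} = 2
G(28) = mex{0,0,0,4,3} = 1
G(29) = mex{0,0,0,0,4} = 1
P-positions are exactly the n with G(n) = 0.

0, 1, 2, 6, 7, 19, 20, 21, 25, 26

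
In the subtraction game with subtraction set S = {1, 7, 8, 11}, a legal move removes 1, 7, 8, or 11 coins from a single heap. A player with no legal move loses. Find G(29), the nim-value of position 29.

3

G(0) = 0
G(1) = mex{0} = 1
G(2) = mex{1} = 0
G(3) = mex{0} = 1
G(4) = mex{1} = 0
G(5) = mex{0} = 1
G(6) = mex{1} = 0
G(7) = mex{0,0} = 1
G(8) = mex{1,1,0} = 2
G(9) = mex{2,0,1} = 3
G(10) = mex{3,1,0} = 2
G(11) = mex{2,0,1,0} = 3
G(12) = mex{3,1,0,1} = 2
G(13) = mex{2,0,1,0} = 3
G(14) = mex{3,1,0,1} = 2
G(15) = mex{2,2,1,0} = 3
G(16) = mex{3,3,2,1} = 0
G(17) = mex{0,2,3,0} = 1
G(18) = mex{1,3,2,1} = 0
G(19) = mex{0,2,3,2} = 1
G(20) = mex{1,3,2,3} = 0
G(21) = mex{0,2,3,2} = 1
G(22) = mex{1,3,2,3} = 0
G(23) = mex{0,0,3,2} = 1
G(24) = mex{1,1,0,3} = 2
G(25) = mex{2,0,1,2} = 3
G(26) = mex{3,1,0,3} = 2
G(27) = mex{2,0,1,0} = 3
G(28) = mex{3,1,0,1} = 2
G(29) = mex{2,0,1,0} = 3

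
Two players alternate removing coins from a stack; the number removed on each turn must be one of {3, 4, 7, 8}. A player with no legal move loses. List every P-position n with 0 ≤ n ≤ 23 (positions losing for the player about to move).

G(0) = 0
G(1) = mex{} = 0
G(2) = mex{} = 0
G(3) = mex{0} = 1
G(4) = mex{0,0} = 1
G(5) = mex{0,0} = 1
G(6) = mex{1,0} = 2
G(7) = mex{1,1,0} = 2
G(8) = mex{1,1,0,0} = 2
G(9) = mex{2,1,0,0} = 3
G(10) = mex{2,2,1,0} = 3
G(11) = mex{2,2,1,1} = 0
G(12) = mex{3,2,1,1} = 0
G(13) = mex{3,3,2,1} = 0
G(14) = mex{0,3,2,2} = 1
G(15) = mex{0,0,2,2} = 1
G(16) = mex{0,0,3,2} = 1
G(17) = mex{1,0,3,3} = 2
G(18) = mex{1,1,0,3} = 2
G(19) = mex{1,1,0,0} = 2
G(20) = mex{2,1,0,0} = 3
G(21) = mex{2,2,1,0} = 3
G(22) = mex{2,2,1,1} = 0
G(23) = mex{3,2,1,1} = 0
P-positions are exactly the n with G(n) = 0.

0, 1, 2, 11, 12, 13, 22, 23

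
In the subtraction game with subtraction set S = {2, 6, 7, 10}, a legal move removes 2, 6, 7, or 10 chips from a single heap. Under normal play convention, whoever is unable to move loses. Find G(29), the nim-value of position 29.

G(0) = 0
G(1) = mex{} = 0
G(2) = mex{0} = 1
G(3) = mex{0} = 1
G(4) = mex{1} = 0
G(5) = mex{1} = 0
G(6) = mex{0,0} = 1
G(7) = mex{0,0,0} = 1
G(8) = mex{1,1,0} = 2
G(9) = mex{1,1,1} = 0
G(10) = mex{2,0,1,0} = 3
G(11) = mex{0,0,0,0} = 1
G(12) = mex{3,1,0,1} = 2
G(13) = mex{1,1,1,1} = 0
G(14) = mex{2,2,1,0} = 3
G(15) = mex{0,0,2,0} = 1
G(16) = mex{3,3,0,1} = 2
G(17) = mex{1,1,3,1} = 0
G(18) = mex{2,2,1,2} = 0
G(19) = mex{0,0,2,0} = 1
G(20) = mex{0,3,0,3} = 1
G(21) = mex{1,1,3,1} = 0
G(22) = mex{1,2,1,2} = 0
G(23) = mex{0,0,2,0} = 1
G(24) = mex{0,0,0,3} = 1
G(25) = mex{1,1,0,1} = 2
G(26) = mex{1,1,1,2} = 0
G(27) = mex{2,0,1,0} = 3
G(28) = mex{0,0,0,0} = 1
G(29) = mex{3,1,0,1} = 2

2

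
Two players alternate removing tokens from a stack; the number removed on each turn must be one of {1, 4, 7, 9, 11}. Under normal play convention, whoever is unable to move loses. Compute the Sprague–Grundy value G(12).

2

n :  0  1  2  3  4  5  6  7  8  9 10 11 12
G :  0  1  0  1  2  0  1  2  0  1  0  1  2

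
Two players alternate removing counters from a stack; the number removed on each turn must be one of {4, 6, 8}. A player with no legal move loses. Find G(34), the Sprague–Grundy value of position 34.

2

n :  0  1  2  3  4  5  6  7  8  9 10 11 12 13 14 15 16 17 18 19 20 21 22 23 24 25 26 27 28 29 30 31 32 33 34
G :  0  0  0  0  1  1  1  1  2  2  2  2  0  0  0  0  1  1  1  1  2  2  2  2  0  0  0  0  1  1  1  1  2  2  2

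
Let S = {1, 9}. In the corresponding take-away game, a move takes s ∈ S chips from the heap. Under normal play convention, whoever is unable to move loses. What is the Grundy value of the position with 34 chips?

0

G(0) = 0
G(1) = mex{0} = 1
G(2) = mex{1} = 0
G(3) = mex{0} = 1
G(4) = mex{1} = 0
G(5) = mex{0} = 1
G(6) = mex{1} = 0
G(7) = mex{0} = 1
G(8) = mex{1} = 0
G(9) = mex{0,0} = 1
G(10) = mex{1,1} = 0
G(11) = mex{0,0} = 1
G(12) = mex{1,1} = 0
G(13) = mex{0,0} = 1
G(14) = mex{1,1} = 0
G(15) = mex{0,0} = 1
G(16) = mex{1,1} = 0
G(17) = mex{0,0} = 1
G(18) = mex{1,1} = 0
G(19) = mex{0,0} = 1
G(20) = mex{1,1} = 0
G(21) = mex{0,0} = 1
G(22) = mex{1,1} = 0
G(23) = mex{0,0} = 1
G(24) = mex{1,1} = 0
G(25) = mex{0,0} = 1
G(26) = mex{1,1} = 0
G(27) = mex{0,0} = 1
G(28) = mex{1,1} = 0
G(29) = mex{0,0} = 1
G(30) = mex{1,1} = 0
G(31) = mex{0,0} = 1
G(32) = mex{1,1} = 0
G(33) = mex{0,0} = 1
G(34) = mex{1,1} = 0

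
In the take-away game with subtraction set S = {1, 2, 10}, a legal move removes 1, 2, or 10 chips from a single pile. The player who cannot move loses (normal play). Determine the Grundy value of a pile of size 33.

n :  0  1  2  3  4  5  6  7  8  9 10 11 12 13 14 15 16 17 18 19 20 21 22 23 24 25 26 27 28 29 30 31 32 33
G :  0  1  2  0  1  2  0  1  2  0  1  2  0  1  2  0  1  2  0  1  2  0  1  2  0  1  2  0  1  2  0  1  2  0

0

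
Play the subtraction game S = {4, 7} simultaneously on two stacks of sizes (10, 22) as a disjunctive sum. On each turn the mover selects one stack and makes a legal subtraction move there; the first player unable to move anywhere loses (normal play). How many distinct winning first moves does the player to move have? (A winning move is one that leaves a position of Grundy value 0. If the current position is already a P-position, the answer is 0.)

1

All stacks use S = {4, 7}:
G(0) = 0
G(1) = mex{} = 0
G(2) = mex{} = 0
G(3) = mex{} = 0
G(4) = mex{0} = 1
G(5) = mex{0} = 1
G(6) = mex{0} = 1
G(7) = mex{0,0} = 1
G(8) = mex{1,0} = 2
G(9) = mex{1,0} = 2
G(10) = mex{1,0} = 2
G(11) = mex{1,1} = 0
G(12) = mex{2,1} = 0
G(13) = mex{2,1} = 0
G(14) = mex{2,1} = 0
G(15) = mex{0,2} = 1
G(16) = mex{0,2} = 1
G(17) = mex{0,2} = 1
G(18) = mex{0,0} = 1
G(19) = mex{1,0} = 2
G(20) = mex{1,0} = 2
G(21) = mex{1,0} = 2
G(22) = mex{1,1} = 0
Stack A: G(10) = 2.
Stack B: G(22) = 0.
Combined Grundy value = 2 ⊕ 0 = 2.
A winning move leaves total XOR = 0, i.e. changes one component's Grundy value g to g ⊕ X where X is the current total.
Stack A: need g' = 2⊕2 = 0. Options: 10−4→G=1, 10−7→G=0. Hits: 1.
Stack B: need g' = 0⊕2 = 2. Options: 22−4→G=1, 22−7→G=1. Hits: 0.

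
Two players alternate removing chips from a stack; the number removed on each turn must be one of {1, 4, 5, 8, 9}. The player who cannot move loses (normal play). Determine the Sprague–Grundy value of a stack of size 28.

2

n :  0  1  2  3  4  5  6  7  8  9 10 11 12 13 14 15 16 17 18 19 20 21 22 23 24 25 26 27 28
G :  0  1  0  1  2  3  2  3  4  5  4  5  0  1  0  1  2  3  2  3  4  5  4  5  0  1  0  1  2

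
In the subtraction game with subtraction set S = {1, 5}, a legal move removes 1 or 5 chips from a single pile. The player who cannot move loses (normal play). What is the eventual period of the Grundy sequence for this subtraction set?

n :  0  1  2  3  4  5  6  7  8  9 10 11 12 13 14
G :  0  1  0  1  0  1  0  1  0  1  0  1  0  1  0
G(n+2) = G(n) holds for n = 0,…,4 (a full window of length max(S) = 5), so the sequence is purely periodic with period 2.

2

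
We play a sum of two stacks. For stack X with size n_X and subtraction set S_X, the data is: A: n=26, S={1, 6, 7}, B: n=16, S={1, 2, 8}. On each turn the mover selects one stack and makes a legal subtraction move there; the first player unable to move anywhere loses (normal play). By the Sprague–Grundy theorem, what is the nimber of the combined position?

1

Stack A, S = {1, 6, 7}:
G(0) = 0
G(1) = mex{0} = 1
G(2) = mex{1} = 0
G(3) = mex{0} = 1
G(4) = mex{1} = 0
G(5) = mex{0} = 1
G(6) = mex{1,0} = 2
G(7) = mex{2,1,0} = 3
G(8) = mex{3,0,1} = 2
G(9) = mex{2,1,0} = 3
G(10) = mex{3,0,1} = 2
G(11) = mex{2,1,0} = 3
G(12) = mex{3,2,1} = 0
G(13) = mex{0,3,2} = 1
G(14) = mex{1,2,3} = 0
G(15) = mex{0,3,2} = 1
G(16) = mex{1,2,3} = 0
G(17) = mex{0,3,2} = 1
G(18) = mex{1,0,3} = 2
G(19) = mex{2,1,0} = 3
G(20) = mex{3,0,1} = 2
G(21) = mex{2,1,0} = 3
G(22) = mex{3,0,1} = 2
G(23) = mex{2,1,0} = 3
G(24) = mex{3,2,1} = 0
G(25) = mex{0,3,2} = 1
G(26) = mex{1,2,3} = 0
G_A(26) = 0.
Stack B, S = {1, 2, 8}:
n :  0  1  2  3  4  5  6  7  8  9 10 11 12 13 14 15 16
G :  0  1  2  0  1  2  0  1  2  0  1  2  0  1  2  0  1
G_B(16) = 1.
Combined Grundy value = 0 ⊕ 1 = 1.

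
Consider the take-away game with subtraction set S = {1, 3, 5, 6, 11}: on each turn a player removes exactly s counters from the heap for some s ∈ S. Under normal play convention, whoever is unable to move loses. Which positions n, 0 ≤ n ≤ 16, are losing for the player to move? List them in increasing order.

G(0) = 0
G(1) = mex{0} = 1
G(2) = mex{1} = 0
G(3) = mex{0,0} = 1
G(4) = mex{1,1} = 0
G(5) = mex{0,0,0} = 1
G(6) = mex{1,1,1,0} = 2
G(7) = mex{2,0,0,1} = 3
G(8) = mex{3,1,1,0} = 2
G(9) = mex{2,2,0,1} = 3
G(10) = mex{3,3,1,0} = 2
G(11) = mex{2,2,2,1,0} = 3
G(12) = mex{3,3,3,2,1} = 0
G(13) = mex{0,2,2,3,0} = 1
G(14) = mex{1,3,3,2,1} = 0
G(15) = mex{0,0,2,3,0} = 1
G(16) = mex{1,1,3,2,1} = 0
P-positions are exactly the n with G(n) = 0.

0, 2, 4, 12, 14, 16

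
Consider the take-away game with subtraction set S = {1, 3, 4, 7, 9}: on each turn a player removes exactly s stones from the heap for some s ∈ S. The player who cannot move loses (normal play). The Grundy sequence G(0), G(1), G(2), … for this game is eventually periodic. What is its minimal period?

n :  0  1  2  3  4  5  6  7  8  9 10 11 12 13 14 15 16 17 18
G :  0  1  0  1  2  3  2  3  0  1  0  1  2  3  2  3  0  1  0
G(n+8) = G(n) holds for n = 0,…,8 (a full window of length max(S) = 9), so the sequence is purely periodic with period 8.

8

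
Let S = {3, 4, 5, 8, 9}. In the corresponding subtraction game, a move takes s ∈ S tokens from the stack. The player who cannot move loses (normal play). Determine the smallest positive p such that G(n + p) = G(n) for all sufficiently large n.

n :  0  1  2  3  4  5  6  7  8  9 10 11 12 13 14 15 16 17 18 19 20 21 22 23 24 25
G :  0  0  0  1  1  1  2  2  2  3  3  3  0  0  0  1  1  1  2  2  2  3  3  3  0  0
G(n+12) = G(n) holds for n = 0,…,8 (a full window of length max(S) = 9), so the sequence is purely periodic with period 12.

12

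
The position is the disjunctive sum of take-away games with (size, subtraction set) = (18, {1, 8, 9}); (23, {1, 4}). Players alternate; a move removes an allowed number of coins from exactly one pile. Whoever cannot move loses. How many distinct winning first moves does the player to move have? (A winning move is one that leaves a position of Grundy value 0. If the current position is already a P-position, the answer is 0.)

2

Pile A, S = {1, 8, 9}:
G(0) = 0
G(1) = mex{0} = 1
G(2) = mex{1} = 0
G(3) = mex{0} = 1
G(4) = mex{1} = 0
G(5) = mex{0} = 1
G(6) = mex{1} = 0
G(7) = mex{0} = 1
G(8) = mex{1,0} = 2
G(9) = mex{2,1,0} = 3
G(10) = mex{3,0,1} = 2
G(11) = mex{2,1,0} = 3
G(12) = mex{3,0,1} = 2
G(13) = mex{2,1,0} = 3
G(14) = mex{3,0,1} = 2
G(15) = mex{2,1,0} = 3
G(16) = mex{3,2,1} = 0
G(17) = mex{0,3,2} = 1
G(18) = mex{1,2,3} = 0
G_A(18) = 0.
Pile B, S = {1, 4}:
G(0) = 0
G(1) = mex{0} = 1
G(2) = mex{1} = 0
G(3) = mex{0} = 1
G(4) = mex{1,0} = 2
G(5) = mex{2,1} = 0
G(6) = mex{0,0} = 1
G(7) = mex{1,1} = 0
G(8) = mex{0,2} = 1
G(9) = mex{1,0} = 2
G(10) = mex{2,1} = 0
G(11) = mex{0,0} = 1
G(12) = mex{1,1} = 0
G(13) = mex{0,2} = 1
G(14) = mex{1,0} = 2
G(15) = mex{2,1} = 0
G(16) = mex{0,0} = 1
G(17) = mex{1,1} = 0
G(18) = mex{0,2} = 1
G(19) = mex{1,0} = 2
G(20) = mex{2,1} = 0
G(21) = mex{0,0} = 1
G(22) = mex{1,1} = 0
G(23) = mex{0,2} = 1
G_B(23) = 1.
Combined Grundy value = 0 ⊕ 1 = 1.
A winning move leaves total XOR = 0, i.e. changes one component's Grundy value g to g ⊕ X where X is the current total.
Pile A: need g' = 0⊕1 = 1. Options: 18−1→G=1, 18−8→G=2, 18−9→G=3. Hits: 1.
Pile B: need g' = 1⊕1 = 0. Options: 23−1→G=0, 23−4→G=2. Hits: 1.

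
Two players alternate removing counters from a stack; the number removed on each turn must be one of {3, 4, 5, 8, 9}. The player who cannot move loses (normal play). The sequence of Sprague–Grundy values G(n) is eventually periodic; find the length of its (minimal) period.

12

n :  0  1  2  3  4  5  6  7  8  9 10 11 12 13 14 15 16 17 18 19 20 21 22 23 24 25
G :  0  0  0  1  1  1  2  2  2  3  3  3  0  0  0  1  1  1  2  2  2  3  3  3  0  0
G(n+12) = G(n) holds for n = 0,…,8 (a full window of length max(S) = 9), so the sequence is purely periodic with period 12.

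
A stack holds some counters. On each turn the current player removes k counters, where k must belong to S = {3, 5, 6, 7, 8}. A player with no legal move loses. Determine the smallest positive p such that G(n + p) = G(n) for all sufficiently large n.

G(0) = 0
G(1) = mex{} = 0
G(2) = mex{} = 0
G(3) = mex{0} = 1
G(4) = mex{0} = 1
G(5) = mex{0,0} = 1
G(6) = mex{1,0,0} = 2
G(7) = mex{1,0,0,0} = 2
G(8) = mex{1,1,0,0,0} = 2
G(9) = mex{2,1,1,0,0} = 3
G(10) = mex{2,1,1,1,0} = 3
G(11) = mex{2,2,1,1,1} = 0
G(12) = mex{3,2,2,1,1} = 0
G(13) = mex{3,2,2,2,1} = 0
G(14) = mex{0,3,2,2,2} = 1
G(15) = mex{0,3,3,2,2} = 1
G(16) = mex{0,0,3,3,2} = 1
G(17) = mex{1,0,0,3,3} = 2
G(18) = mex{1,0,0,0,3} = 2
G(19) = mex{1,1,0,0,0} = 2
G(20) = mex{2,1,1,0,0} = 3
G(21) = mex{2,1,1,1,0} = 3
G(22) = mex{2,2,1,1,1} = 0
G(23) = mex{3,2,2,1,1} = 0
G(n+11) = G(n) holds for n = 0,…,7 (a full window of length max(S) = 8), so the sequence is purely periodic with period 11.

11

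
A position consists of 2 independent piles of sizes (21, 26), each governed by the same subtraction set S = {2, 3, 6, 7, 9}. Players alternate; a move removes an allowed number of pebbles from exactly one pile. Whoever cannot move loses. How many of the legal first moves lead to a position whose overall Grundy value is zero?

All piles use S = {2, 3, 6, 7, 9}:
n :  0  1  2  3  4  5  6  7  8  9 10 11 12 13 14 15 16 17 18 19 20 21 22 23 24 25 26
G :  0  0  1  1  2  0  3  1  2  2  3  3  4  0  5  1  4  0  0  1  1  2  2  3  3  5  2
Pile A: G(21) = 2.
Pile B: G(26) = 2.
Combined Grundy value = 2 ⊕ 2 = 0.
A winning move leaves total XOR = 0, i.e. changes one component's Grundy value g to g ⊕ X where X is the current total.
Pile A: target g' = 2⊕0 = 2, but every legal move changes the Grundy value (mex property), so 0 moves.
Pile B: target g' = 2⊕0 = 2, but every legal move changes the Grundy value (mex property), so 0 moves.

0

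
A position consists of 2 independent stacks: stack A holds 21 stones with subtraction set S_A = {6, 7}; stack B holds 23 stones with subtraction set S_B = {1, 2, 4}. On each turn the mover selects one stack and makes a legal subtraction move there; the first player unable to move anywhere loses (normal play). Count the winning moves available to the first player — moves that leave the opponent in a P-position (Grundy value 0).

Stack A, S = {6, 7}:
G(0) = 0
G(1) = mex{} = 0
G(2) = mex{} = 0
G(3) = mex{} = 0
G(4) = mex{} = 0
G(5) = mex{} = 0
G(6) = mex{0} = 1
G(7) = mex{0,0} = 1
G(8) = mex{0,0} = 1
G(9) = mex{0,0} = 1
G(10) = mex{0,0} = 1
G(11) = mex{0,0} = 1
G(12) = mex{1,0} = 2
G(13) = mex{1,1} = 0
G(14) = mex{1,1} = 0
G(15) = mex{1,1} = 0
G(16) = mex{1,1} = 0
G(17) = mex{1,1} = 0
G(18) = mex{2,1} = 0
G(19) = mex{0,2} = 1
G(20) = mex{0,0} = 1
G(21) = mex{0,0} = 1
G_A(21) = 1.
Stack B, S = {1, 2, 4}:
G(0) = 0
G(1) = mex{0} = 1
G(2) = mex{1,0} = 2
G(3) = mex{2,1} = 0
G(4) = mex{0,2,0} = 1
G(5) = mex{1,0,1} = 2
G(6) = mex{2,1,2} = 0
G(7) = mex{0,2,0} = 1
G(8) = mex{1,0,1} = 2
G(9) = mex{2,1,2} = 0
G(10) = mex{0,2,0} = 1
G(11) = mex{1,0,1} = 2
G(12) = mex{2,1,2} = 0
G(13) = mex{0,2,0} = 1
G(14) = mex{1,0,1} = 2
G(15) = mex{2,1,2} = 0
G(16) = mex{0,2,0} = 1
G(17) = mex{1,0,1} = 2
G(18) = mex{2,1,2} = 0
G(19) = mex{0,2,0} = 1
G(20) = mex{1,0,1} = 2
G(21) = mex{2,1,2} = 0
G(22) = mex{0,2,0} = 1
G(23) = mex{1,0,1} = 2
G_B(23) = 2.
Combined Grundy value = 1 ⊕ 2 = 3.
A winning move leaves total XOR = 0, i.e. changes one component's Grundy value g to g ⊕ X where X is the current total.
Stack A: need g' = 1⊕3 = 2. Options: 21−6→G=0, 21−7→G=0. Hits: 0.
Stack B: need g' = 2⊕3 = 1. Options: 23−1→G=1, 23−2→G=0, 23−4→G=1. Hits: 2.

2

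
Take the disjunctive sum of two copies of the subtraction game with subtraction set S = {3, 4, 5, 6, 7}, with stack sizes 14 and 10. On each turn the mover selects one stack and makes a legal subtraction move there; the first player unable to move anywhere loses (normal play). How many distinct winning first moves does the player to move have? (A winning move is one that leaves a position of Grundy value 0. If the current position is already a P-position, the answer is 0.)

5

All stacks use S = {3, 4, 5, 6, 7}:
n :  0  1  2  3  4  5  6  7  8  9 10 11 12 13 14
G :  0  0  0  1  1  1  2  2  2  3  0  0  0  1  1
Stack A: G(14) = 1.
Stack B: G(10) = 0.
Combined Grundy value = 1 ⊕ 0 = 1.
A winning move leaves total XOR = 0, i.e. changes one component's Grundy value g to g ⊕ X where X is the current total.
Stack A: need g' = 1⊕1 = 0. Options: 14−3→G=0, 14−4→G=0, 14−5→G=3, 14−6→G=2, 14−7→G=2. Hits: 2.
Stack B: need g' = 0⊕1 = 1. Options: 10−3→G=2, 10−4→G=2, 10−5→G=1, 10−6→G=1, 10−7→G=1. Hits: 3.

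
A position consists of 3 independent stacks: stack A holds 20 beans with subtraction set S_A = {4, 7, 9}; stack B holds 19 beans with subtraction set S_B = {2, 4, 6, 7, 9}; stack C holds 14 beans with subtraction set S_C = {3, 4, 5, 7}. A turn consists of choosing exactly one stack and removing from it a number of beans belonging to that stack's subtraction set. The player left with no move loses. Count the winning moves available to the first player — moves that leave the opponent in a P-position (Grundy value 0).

Stack A, S = {4, 7, 9}:
G(0) = 0
G(1) = mex{} = 0
G(2) = mex{} = 0
G(3) = mex{} = 0
G(4) = mex{0} = 1
G(5) = mex{0} = 1
G(6) = mex{0} = 1
G(7) = mex{0,0} = 1
G(8) = mex{1,0} = 2
G(9) = mex{1,0,0} = 2
G(10) = mex{1,0,0} = 2
G(11) = mex{1,1,0} = 2
G(12) = mex{2,1,0} = 3
G(13) = mex{2,1,1} = 0
G(14) = mex{2,1,1} = 0
G(15) = mex{2,2,1} = 0
G(16) = mex{3,2,1} = 0
G(17) = mex{0,2,2} = 1
G(18) = mex{0,2,2} = 1
G(19) = mex{0,3,2} = 1
G(20) = mex{0,0,2} = 1
G_A(20) = 1.
Stack B, S = {2, 4, 6, 7, 9}:
G(0) = 0
G(1) = mex{} = 0
G(2) = mex{0} = 1
G(3) = mex{0} = 1
G(4) = mex{1,0} = 2
G(5) = mex{1,0} = 2
G(6) = mex{2,1,0} = 3
G(7) = mex{2,1,0,0} = 3
G(8) = mex{3,2,1,0} = 4
G(9) = mex{3,2,1,1,0} = 4
G(10) = mex{4,3,2,1,0} = 5
G(11) = mex{4,3,2,2,1} = 0
G(12) = mex{5,4,3,2,1} = 0
G(13) = mex{0,4,3,3,2} = 1
G(14) = mex{0,5,4,3,2} = 1
G(15) = mex{1,0,4,4,3} = 2
G(16) = mex{1,0,5,4,3} = 2
G(17) = mex{2,1,0,5,4} = 3
G(18) = mex{2,1,0,0,4} = 3
G(19) = mex{3,2,1,0,5} = 4
G_B(19) = 4.
Stack C, S = {3, 4, 5, 7}:
n :  0  1  2  3  4  5  6  7  8  9 10 11 12 13 14
G :  0  0  0  1  1  1  2  2  2  3  0  0  0  1  1
G_C(14) = 1.
Combined Grundy value = 1 ⊕ 4 ⊕ 1 = 4.
A winning move leaves total XOR = 0, i.e. changes one component's Grundy value g to g ⊕ X where X is the current total.
Stack A: need g' = 1⊕4 = 5. Options: 20−4→G=0, 20−7→G=0, 20−9→G=2. Hits: 0.
Stack B: need g' = 4⊕4 = 0. Options: 19−2→G=3, 19−4→G=2, 19−6→G=1, 19−7→G=0, 19−9→G=5. Hits: 1.
Stack C: need g' = 1⊕4 = 5. Options: 14−3→G=0, 14−4→G=0, 14−5→G=3, 14−7→G=2. Hits: 0.

1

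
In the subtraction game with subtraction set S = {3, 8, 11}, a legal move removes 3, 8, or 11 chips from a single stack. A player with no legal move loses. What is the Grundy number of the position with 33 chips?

2

n :  0  1  2  3  4  5  6  7  8  9 10 11 12 13 14 15 16 17 18 19 20 21 22 23 24 25 26 27 28 29 30 31 32 33
G :  0  0  0  1  1  1  0  0  2  1  1  3  2  2  2  3  0  3  2  1  0  0  0  1  1  1  0  2  2  1  3  3  2  2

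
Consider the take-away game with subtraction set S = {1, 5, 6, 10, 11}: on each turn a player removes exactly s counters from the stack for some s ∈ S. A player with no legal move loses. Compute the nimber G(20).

G(0) = 0
G(1) = mex{0} = 1
G(2) = mex{1} = 0
G(3) = mex{0} = 1
G(4) = mex{1} = 0
G(5) = mex{0,0} = 1
G(6) = mex{1,1,0} = 2
G(7) = mex{2,0,1} = 3
G(8) = mex{3,1,0} = 2
G(9) = mex{2,0,1} = 3
G(10) = mex{3,1,0,0} = 2
G(11) = mex{2,2,1,1,0} = 3
G(12) = mex{3,3,2,0,1} = 4
G(13) = mex{4,2,3,1,0} = 5
G(14) = mex{5,3,2,0,1} = 4
G(15) = mex{4,2,3,1,0} = 5
G(16) = mex{5,3,2,2,1} = 0
G(17) = mex{0,4,3,3,2} = 1
G(18) = mex{1,5,4,2,3} = 0
G(19) = mex{0,4,5,3,2} = 1
G(20) = mex{1,5,4,2,3} = 0

0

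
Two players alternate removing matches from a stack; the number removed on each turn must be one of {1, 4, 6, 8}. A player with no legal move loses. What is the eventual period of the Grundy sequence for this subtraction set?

12

G(0) = 0
G(1) = mex{0} = 1
G(2) = mex{1} = 0
G(3) = mex{0} = 1
G(4) = mex{1,0} = 2
G(5) = mex{2,1} = 0
G(6) = mex{0,0,0} = 1
G(7) = mex{1,1,1} = 0
G(8) = mex{0,2,0,0} = 1
G(9) = mex{1,0,1,1} = 2
G(10) = mex{2,1,2,0} = 3
G(11) = mex{3,0,0,1} = 2
G(12) = mex{2,1,1,2} = 0
G(13) = mex{0,2,0,0} = 1
G(14) = mex{1,3,1,1} = 0
G(15) = mex{0,2,2,0} = 1
G(16) = mex{1,0,3,1} = 2
G(17) = mex{2,1,2,2} = 0
G(18) = mex{0,0,0,3} = 1
G(19) = mex{1,1,1,2} = 0
G(20) = mex{0,2,0,0} = 1
G(21) = mex{1,0,1,1} = 2
G(22) = mex{2,1,2,0} = 3
G(23) = mex{3,0,0,1} = 2
G(24) = mex{2,1,1,2} = 0
G(25) = mex{0,2,0,0} = 1
G(n+12) = G(n) holds for n = 0,…,7 (a full window of length max(S) = 8), so the sequence is purely periodic with period 12.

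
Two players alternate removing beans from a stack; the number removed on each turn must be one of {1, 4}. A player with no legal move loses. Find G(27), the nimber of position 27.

n :  0  1  2  3  4  5  6  7  8  9 10 11 12 13 14 15 16 17 18 19 20 21 22 23 24 25 26 27
G :  0  1  0  1  2  0  1  0  1  2  0  1  0  1  2  0  1  0  1  2  0  1  0  1  2  0  1  0

0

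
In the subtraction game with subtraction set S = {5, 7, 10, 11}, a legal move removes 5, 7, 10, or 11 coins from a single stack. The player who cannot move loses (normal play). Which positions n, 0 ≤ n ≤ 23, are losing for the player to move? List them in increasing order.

0, 1, 2, 3, 4, 16, 17, 18, 19, 20

n :  0  1  2  3  4  5  6  7  8  9 10 11 12 13 14 15 16 17 18 19 20 21 22 23
G :  0  0  0  0  0  1  1  1  1  1  2  2  2  2  2  3  0  0  0  0  0  1  1  1
P-positions are exactly the n with G(n) = 0.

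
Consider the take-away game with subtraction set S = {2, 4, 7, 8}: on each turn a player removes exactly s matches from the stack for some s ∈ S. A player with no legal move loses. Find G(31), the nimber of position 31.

n :  0  1  2  3  4  5  6  7  8  9 10 11 12 13 14 15 16 17 18 19 20 21 22 23 24 25 26 27 28 29 30 31
G :  0  0  1  1  2  2  0  3  1  4  2  0  0  1  1  2  2  0  3  1  4  2  0  0  1  1  2  2  0  3  1  4

4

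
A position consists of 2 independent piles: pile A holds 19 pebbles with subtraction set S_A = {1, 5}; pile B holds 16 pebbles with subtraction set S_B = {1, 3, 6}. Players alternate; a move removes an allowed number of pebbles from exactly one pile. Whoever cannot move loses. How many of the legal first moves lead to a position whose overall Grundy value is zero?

1

Pile A, S = {1, 5}:
G(0) = 0
G(1) = mex{0} = 1
G(2) = mex{1} = 0
G(3) = mex{0} = 1
G(4) = mex{1} = 0
G(5) = mex{0,0} = 1
G(6) = mex{1,1} = 0
G(7) = mex{0,0} = 1
G(8) = mex{1,1} = 0
G(9) = mex{0,0} = 1
G(10) = mex{1,1} = 0
G(11) = mex{0,0} = 1
G(12) = mex{1,1} = 0
G(13) = mex{0,0} = 1
G(14) = mex{1,1} = 0
G(15) = mex{0,0} = 1
G(16) = mex{1,1} = 0
G(17) = mex{0,0} = 1
G(18) = mex{1,1} = 0
G(19) = mex{0,0} = 1
G_A(19) = 1.
Pile B, S = {1, 3, 6}:
n :  0  1  2  3  4  5  6  7  8  9 10 11 12 13 14 15 16
G :  0  1  0  1  0  1  2  3  2  0  1  0  1  0  1  2  3
G_B(16) = 3.
Combined Grundy value = 1 ⊕ 3 = 2.
A winning move leaves total XOR = 0, i.e. changes one component's Grundy value g to g ⊕ X where X is the current total.
Pile A: need g' = 1⊕2 = 3. Options: 19−1→G=0, 19−5→G=0. Hits: 0.
Pile B: need g' = 3⊕2 = 1. Options: 16−1→G=2, 16−3→G=0, 16−6→G=1. Hits: 1.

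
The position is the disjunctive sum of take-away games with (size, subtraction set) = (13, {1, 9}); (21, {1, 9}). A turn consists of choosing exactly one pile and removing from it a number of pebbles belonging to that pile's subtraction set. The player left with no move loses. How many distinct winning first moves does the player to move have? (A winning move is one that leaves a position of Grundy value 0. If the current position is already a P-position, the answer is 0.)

0

Pile A, S = {1, 9}:
n :  0  1  2  3  4  5  6  7  8  9 10 11 12 13
G :  0  1  0  1  0  1  0  1  0  1  0  1  0  1
G_A(13) = 1.
Pile B, S = {1, 9}:
n :  0  1  2  3  4  5  6  7  8  9 10 11 12 13 14 15 16 17 18 19 20 21
G :  0  1  0  1  0  1  0  1  0  1  0  1  0  1  0  1  0  1  0  1  0  1
G_B(21) = 1.
Combined Grundy value = 1 ⊕ 1 = 0.
A winning move leaves total XOR = 0, i.e. changes one component's Grundy value g to g ⊕ X where X is the current total.
Pile A: target g' = 1⊕0 = 1, but every legal move changes the Grundy value (mex property), so 0 moves.
Pile B: target g' = 1⊕0 = 1, but every legal move changes the Grundy value (mex property), so 0 moves.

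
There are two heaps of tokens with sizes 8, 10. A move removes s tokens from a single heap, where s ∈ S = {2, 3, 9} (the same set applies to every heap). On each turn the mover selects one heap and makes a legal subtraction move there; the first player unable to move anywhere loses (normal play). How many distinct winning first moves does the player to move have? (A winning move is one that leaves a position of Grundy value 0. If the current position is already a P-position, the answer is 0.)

All heaps use S = {2, 3, 9}:
n :  0  1  2  3  4  5  6  7  8  9 10
G :  0  0  1  1  2  0  0  1  1  2  2
Heap A: G(8) = 1.
Heap B: G(10) = 2.
Combined Grundy value = 1 ⊕ 2 = 3.
A winning move leaves total XOR = 0, i.e. changes one component's Grundy value g to g ⊕ X where X is the current total.
Heap A: need g' = 1⊕3 = 2. Options: 8−2→G=0, 8−3→G=0. Hits: 0.
Heap B: need g' = 2⊕3 = 1. Options: 10−2→G=1, 10−3→G=1, 10−9→G=0. Hits: 2.

2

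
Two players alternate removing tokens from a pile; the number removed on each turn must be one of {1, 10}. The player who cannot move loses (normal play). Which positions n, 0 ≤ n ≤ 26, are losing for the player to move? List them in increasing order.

G(0) = 0
G(1) = mex{0} = 1
G(2) = mex{1} = 0
G(3) = mex{0} = 1
G(4) = mex{1} = 0
G(5) = mex{0} = 1
G(6) = mex{1} = 0
G(7) = mex{0} = 1
G(8) = mex{1} = 0
G(9) = mex{0} = 1
G(10) = mex{1,0} = 2
G(11) = mex{2,1} = 0
G(12) = mex{0,0} = 1
G(13) = mex{1,1} = 0
G(14) = mex{0,0} = 1
G(15) = mex{1,1} = 0
G(16) = mex{0,0} = 1
G(17) = mex{1,1} = 0
G(18) = mex{0,0} = 1
G(19) = mex{1,1} = 0
G(20) = mex{0,2} = 1
G(21) = mex{1,0} = 2
G(22) = mex{2,1} = 0
G(23) = mex{0,0} = 1
G(24) = mex{1,1} = 0
G(25) = mex{0,0} = 1
G(26) = mex{1,1} = 0
P-positions are exactly the n with G(n) = 0.

0, 2, 4, 6, 8, 11, 13, 15, 17, 19, 22, 24, 26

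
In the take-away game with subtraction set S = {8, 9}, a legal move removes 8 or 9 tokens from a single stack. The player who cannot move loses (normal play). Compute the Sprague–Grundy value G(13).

1

n :  0  1  2  3  4  5  6  7  8  9 10 11 12 13
G :  0  0  0  0  0  0  0  0  1  1  1  1  1  1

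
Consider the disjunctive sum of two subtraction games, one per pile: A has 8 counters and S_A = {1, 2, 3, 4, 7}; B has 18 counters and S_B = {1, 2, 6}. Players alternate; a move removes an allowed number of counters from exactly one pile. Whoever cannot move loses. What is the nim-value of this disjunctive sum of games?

2

Pile A, S = {1, 2, 3, 4, 7}:
n : 0 1 2 3 4 5 6 7 8
G : 0 1 2 3 4 0 1 2 3
G_A(8) = 3.
Pile B, S = {1, 2, 6}:
n :  0  1  2  3  4  5  6  7  8  9 10 11 12 13 14 15 16 17 18
G :  0  1  2  0  1  2  3  0  1  2  0  1  2  3  0  1  2  0  1
G_B(18) = 1.
Combined Grundy value = 3 ⊕ 1 = 2.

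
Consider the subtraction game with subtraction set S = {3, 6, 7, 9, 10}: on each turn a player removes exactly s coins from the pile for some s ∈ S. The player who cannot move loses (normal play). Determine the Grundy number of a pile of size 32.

2

n :  0  1  2  3  4  5  6  7  8  9 10 11 12 13 14 15 16 17 18 19 20 21 22 23 24 25 26 27 28 29 30 31 32
G :  0  0  0  1  1  1  2  2  2  3  3  3  4  0  0  0  1  1  1  2  2  2  3  3  3  4  0  0  0  1  1  1  2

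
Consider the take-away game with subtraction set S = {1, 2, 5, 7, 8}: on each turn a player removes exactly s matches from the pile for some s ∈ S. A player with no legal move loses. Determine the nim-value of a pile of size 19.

G(0) = 0
G(1) = mex{0} = 1
G(2) = mex{1,0} = 2
G(3) = mex{2,1} = 0
G(4) = mex{0,2} = 1
G(5) = mex{1,0,0} = 2
G(6) = mex{2,1,1} = 0
G(7) = mex{0,2,2,0} = 1
G(8) = mex{1,0,0,1,0} = 2
G(9) = mex{2,1,1,2,1} = 0
G(10) = mex{0,2,2,0,2} = 1
G(11) = mex{1,0,0,1,0} = 2
G(12) = mex{2,1,1,2,1} = 0
G(13) = mex{0,2,2,0,2} = 1
G(14) = mex{1,0,0,1,0} = 2
G(15) = mex{2,1,1,2,1} = 0
G(16) = mex{0,2,2,0,2} = 1
G(17) = mex{1,0,0,1,0} = 2
G(18) = mex{2,1,1,2,1} = 0
G(19) = mex{0,2,2,0,2} = 1

1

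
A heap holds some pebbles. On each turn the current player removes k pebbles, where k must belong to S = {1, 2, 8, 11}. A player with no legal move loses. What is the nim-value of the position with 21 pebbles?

0

n :  0  1  2  3  4  5  6  7  8  9 10 11 12 13 14 15 16 17 18 19 20 21
G :  0  1  2  0  1  2  0  1  2  0  1  2  0  1  2  0  1  2  0  1  2  0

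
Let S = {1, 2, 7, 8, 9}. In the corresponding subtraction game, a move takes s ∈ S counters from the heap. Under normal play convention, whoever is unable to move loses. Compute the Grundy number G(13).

n :  0  1  2  3  4  5  6  7  8  9 10 11 12 13
G :  0  1  2  0  1  2  0  1  2  3  4  5  3  4

4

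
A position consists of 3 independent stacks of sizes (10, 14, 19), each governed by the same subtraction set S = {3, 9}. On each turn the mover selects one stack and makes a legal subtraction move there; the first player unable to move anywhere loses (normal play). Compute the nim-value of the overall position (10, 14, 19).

1

All stacks use S = {3, 9}:
G(0) = 0
G(1) = mex{} = 0
G(2) = mex{} = 0
G(3) = mex{0} = 1
G(4) = mex{0} = 1
G(5) = mex{0} = 1
G(6) = mex{1} = 0
G(7) = mex{1} = 0
G(8) = mex{1} = 0
G(9) = mex{0,0} = 1
G(10) = mex{0,0} = 1
G(11) = mex{0,0} = 1
G(12) = mex{1,1} = 0
G(13) = mex{1,1} = 0
G(14) = mex{1,1} = 0
G(15) = mex{0,0} = 1
G(16) = mex{0,0} = 1
G(17) = mex{0,0} = 1
G(18) = mex{1,1} = 0
G(19) = mex{1,1} = 0
Stack A: G(10) = 1.
Stack B: G(14) = 0.
Stack C: G(19) = 0.
Combined Grundy value = 1 ⊕ 0 ⊕ 0 = 1.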